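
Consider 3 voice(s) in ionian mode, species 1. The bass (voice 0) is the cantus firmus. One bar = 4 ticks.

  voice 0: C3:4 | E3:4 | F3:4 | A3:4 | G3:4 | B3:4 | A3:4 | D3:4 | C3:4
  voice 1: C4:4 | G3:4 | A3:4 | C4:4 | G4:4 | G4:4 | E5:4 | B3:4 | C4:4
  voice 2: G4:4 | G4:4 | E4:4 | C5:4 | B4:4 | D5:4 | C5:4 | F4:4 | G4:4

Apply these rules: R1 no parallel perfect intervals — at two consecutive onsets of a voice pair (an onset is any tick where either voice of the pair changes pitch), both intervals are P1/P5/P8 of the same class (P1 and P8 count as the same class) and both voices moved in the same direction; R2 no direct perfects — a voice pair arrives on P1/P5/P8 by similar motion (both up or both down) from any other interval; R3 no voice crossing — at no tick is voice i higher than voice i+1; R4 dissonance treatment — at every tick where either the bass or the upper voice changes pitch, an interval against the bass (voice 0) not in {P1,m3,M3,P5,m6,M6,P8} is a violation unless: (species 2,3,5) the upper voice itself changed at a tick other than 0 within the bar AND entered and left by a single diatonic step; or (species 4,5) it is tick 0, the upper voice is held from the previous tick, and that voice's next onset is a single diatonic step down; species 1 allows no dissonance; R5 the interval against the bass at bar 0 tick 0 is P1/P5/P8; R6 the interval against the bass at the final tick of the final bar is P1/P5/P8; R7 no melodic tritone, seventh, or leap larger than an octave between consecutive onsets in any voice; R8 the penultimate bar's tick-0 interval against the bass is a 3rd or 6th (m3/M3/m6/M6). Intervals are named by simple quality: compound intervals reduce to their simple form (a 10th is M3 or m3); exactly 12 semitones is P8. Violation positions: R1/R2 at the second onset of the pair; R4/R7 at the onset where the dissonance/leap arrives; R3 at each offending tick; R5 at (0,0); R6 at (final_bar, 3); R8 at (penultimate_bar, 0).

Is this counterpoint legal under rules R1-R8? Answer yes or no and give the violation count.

bar 0: v0=C3 v1=C4 v2=G4 (P5)
bar 1: v0=E3 v1=G3 v2=G4 (m3)
bar 2: v0=F3 v1=A3 v2=E4 (M7)
bar 3: v0=A3 v1=C4 v2=C5 (m3)
bar 4: v0=G3 v1=G4 v2=B4 (M3)
bar 5: v0=B3 v1=G4 v2=D5 (m3)
bar 6: v0=A3 v1=E5 v2=C5 (m3)
bar 7: v0=D3 v1=B3 v2=F4 (m3)
bar 8: v0=C3 v1=C4 v2=G4 (P5)
  R4 @ bar2.0: F3/E4 M7 untreated
  R2 @ bar3.0: A3/E4 P5 -> C4/C5 P8 similar
  R3 @ bar6.0: E5 above C5
  R3 @ bar6.1: E5 above C5
  R3 @ bar6.2: E5 above C5
  R3 @ bar6.3: E5 above C5
  R7 @ bar7.0: E5->B3 leap 17st
  R2 @ bar8.0: B3/F4 TT -> C4/G4 P5 similar

No (8 violations)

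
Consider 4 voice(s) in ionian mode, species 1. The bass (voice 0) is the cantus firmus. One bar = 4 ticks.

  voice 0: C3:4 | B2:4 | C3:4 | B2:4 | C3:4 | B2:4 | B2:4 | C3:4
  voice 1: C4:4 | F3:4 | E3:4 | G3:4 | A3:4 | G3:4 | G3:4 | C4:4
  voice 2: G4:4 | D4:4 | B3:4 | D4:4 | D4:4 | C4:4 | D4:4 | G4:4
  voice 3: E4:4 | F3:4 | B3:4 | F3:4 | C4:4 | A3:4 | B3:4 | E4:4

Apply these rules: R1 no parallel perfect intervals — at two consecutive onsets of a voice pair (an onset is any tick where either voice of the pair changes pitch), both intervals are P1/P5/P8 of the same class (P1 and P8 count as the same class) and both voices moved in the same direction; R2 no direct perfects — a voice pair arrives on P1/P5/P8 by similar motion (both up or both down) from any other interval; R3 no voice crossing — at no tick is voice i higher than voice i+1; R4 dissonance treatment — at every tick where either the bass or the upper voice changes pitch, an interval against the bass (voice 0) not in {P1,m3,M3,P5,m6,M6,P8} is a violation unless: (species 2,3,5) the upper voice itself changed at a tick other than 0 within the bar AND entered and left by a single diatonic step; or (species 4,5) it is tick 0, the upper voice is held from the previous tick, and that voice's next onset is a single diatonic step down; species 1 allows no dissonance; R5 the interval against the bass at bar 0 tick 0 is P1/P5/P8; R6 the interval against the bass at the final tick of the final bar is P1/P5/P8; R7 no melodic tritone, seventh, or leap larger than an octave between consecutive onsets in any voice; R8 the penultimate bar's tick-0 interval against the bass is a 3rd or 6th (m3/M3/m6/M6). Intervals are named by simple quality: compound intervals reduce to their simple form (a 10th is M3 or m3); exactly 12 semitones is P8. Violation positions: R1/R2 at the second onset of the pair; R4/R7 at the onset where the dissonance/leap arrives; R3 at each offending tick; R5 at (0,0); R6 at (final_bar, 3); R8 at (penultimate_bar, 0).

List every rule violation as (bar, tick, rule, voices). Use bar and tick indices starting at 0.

(0, 0, R3, (2, 3))
(0, 0, R5, (0, 3))
(0, 1, R3, (2, 3))
(0, 2, R3, (2, 3))
(0, 3, R3, (2, 3))
(1, 0, R2, (1, 3))
(1, 0, R3, (2, 3))
(1, 0, R4, (0, 1))
(1, 0, R4, (0, 3))
(1, 0, R7, (3,))
(1, 1, R3, (2, 3))
(1, 2, R3, (2, 3))
(1, 3, R3, (2, 3))
(2, 0, R2, (1, 2))
(2, 0, R4, (0, 2))
(2, 0, R4, (0, 3))
(2, 0, R7, (3,))
(3, 0, R1, (1, 2))
(3, 0, R3, (2, 3))
(3, 0, R4, (0, 3))
(3, 0, R7, (3,))
(3, 1, R3, (2, 3))
(3, 2, R3, (2, 3))
(3, 3, R3, (2, 3))
(4, 0, R2, (0, 3))
(4, 0, R3, (2, 3))
(4, 0, R4, (0, 2))
(4, 1, R3, (2, 3))
(4, 2, R3, (2, 3))
(4, 3, R3, (2, 3))
(5, 0, R3, (2, 3))
(5, 0, R4, (0, 2))
(5, 0, R4, (0, 3))
(5, 1, R3, (2, 3))
(5, 2, R3, (2, 3))
(5, 3, R3, (2, 3))
(6, 0, R3, (2, 3))
(6, 0, R8, (0, 3))
(6, 1, R3, (2, 3))
(6, 2, R3, (2, 3))
(6, 3, R3, (2, 3))
(7, 0, R1, (1, 2))
(7, 0, R2, (0, 1))
(7, 0, R2, (0, 2))
(7, 0, R3, (2, 3))
(7, 1, R3, (2, 3))
(7, 2, R3, (2, 3))
(7, 3, R3, (2, 3))
(7, 3, R6, (0, 3))

bar 0: v0=C3 v1=C4 v2=G4 v3=E4 downbeat M3
bar 1: v0=B2 v1=F3 v2=D4 v3=F3 downbeat TT
bar 2: v0=C3 v1=E3 v2=B3 v3=B3 downbeat M7
bar 3: v0=B2 v1=G3 v2=D4 v3=F3 downbeat TT
bar 4: v0=C3 v1=A3 v2=D4 v3=C4 downbeat P8
bar 5: v0=B2 v1=G3 v2=C4 v3=A3 downbeat m7
bar 6: v0=B2 v1=G3 v2=D4 v3=B3 downbeat P8
bar 7: v0=C3 v1=C4 v2=G4 v3=E4 downbeat M3
  -> R3 @ bar 0 tick 0 v(2, 3): G4 above E4
  -> R5 @ bar 0 tick 0 v(0, 3): opens on M3
  -> R3 @ bar 0 tick 1 v(2, 3): G4 above E4
  -> R3 @ bar 0 tick 2 v(2, 3): G4 above E4
  -> R3 @ bar 0 tick 3 v(2, 3): G4 above E4
  -> R2 @ bar 1 tick 0 v(1, 3): C4/E4 M3 -> F3/F3 P1 similar
  -> R3 @ bar 1 tick 0 v(2, 3): D4 above F3
  -> R4 @ bar 1 tick 0 v(0, 1): B2/F3 TT untreated
  -> R4 @ bar 1 tick 0 v(0, 3): B2/F3 TT untreated
  -> R7 @ bar 1 tick 0 v(3,): E4->F3 leap 11st
  -> R3 @ bar 1 tick 1 v(2, 3): D4 above F3
  -> R3 @ bar 1 tick 2 v(2, 3): D4 above F3
  -> R3 @ bar 1 tick 3 v(2, 3): D4 above F3
  -> R2 @ bar 2 tick 0 v(1, 2): F3/D4 M6 -> E3/B3 P5 similar
  -> R4 @ bar 2 tick 0 v(0, 2): C3/B3 M7 untreated
  -> R4 @ bar 2 tick 0 v(0, 3): C3/B3 M7 untreated
  -> R7 @ bar 2 tick 0 v(3,): F3->B3 leap 6st
  -> R1 @ bar 3 tick 0 v(1, 2): E3/B3 P5 -> G3/D4 P5 similar
  -> R3 @ bar 3 tick 0 v(2, 3): D4 above F3
  -> R4 @ bar 3 tick 0 v(0, 3): B2/F3 TT untreated
  -> R7 @ bar 3 tick 0 v(3,): B3->F3 leap 6st
  -> R3 @ bar 3 tick 1 v(2, 3): D4 above F3
  -> R3 @ bar 3 tick 2 v(2, 3): D4 above F3
  -> R3 @ bar 3 tick 3 v(2, 3): D4 above F3
  -> R2 @ bar 4 tick 0 v(0, 3): B2/F3 TT -> C3/C4 P8 similar
  -> R3 @ bar 4 tick 0 v(2, 3): D4 above C4
  -> R4 @ bar 4 tick 0 v(0, 2): C3/D4 M2 untreated
  -> R3 @ bar 4 tick 1 v(2, 3): D4 above C4
  -> R3 @ bar 4 tick 2 v(2, 3): D4 above C4
  -> R3 @ bar 4 tick 3 v(2, 3): D4 above C4
  -> R3 @ bar 5 tick 0 v(2, 3): C4 above A3
  -> R4 @ bar 5 tick 0 v(0, 2): B2/C4 m2 untreated
  -> R4 @ bar 5 tick 0 v(0, 3): B2/A3 m7 untreated
  -> R3 @ bar 5 tick 1 v(2, 3): C4 above A3
  -> R3 @ bar 5 tick 2 v(2, 3): C4 above A3
  -> R3 @ bar 5 tick 3 v(2, 3): C4 above A3
  -> R3 @ bar 6 tick 0 v(2, 3): D4 above B3
  -> R8 @ bar 6 tick 0 v(0, 3): penult P8 not 3rd/6th
  -> R3 @ bar 6 tick 1 v(2, 3): D4 above B3
  -> R3 @ bar 6 tick 2 v(2, 3): D4 above B3
  -> R3 @ bar 6 tick 3 v(2, 3): D4 above B3
  -> R1 @ bar 7 tick 0 v(1, 2): G3/D4 P5 -> C4/G4 P5 similar
  -> R2 @ bar 7 tick 0 v(0, 1): B2/G3 m6 -> C3/C4 P8 similar
  -> R2 @ bar 7 tick 0 v(0, 2): B2/D4 m3 -> C3/G4 P5 similar
  -> R3 @ bar 7 tick 0 v(2, 3): G4 above E4
  -> R3 @ bar 7 tick 1 v(2, 3): G4 above E4
  -> R3 @ bar 7 tick 2 v(2, 3): G4 above E4
  -> R3 @ bar 7 tick 3 v(2, 3): G4 above E4
  -> R6 @ bar 7 tick 3 v(0, 3): closes on M3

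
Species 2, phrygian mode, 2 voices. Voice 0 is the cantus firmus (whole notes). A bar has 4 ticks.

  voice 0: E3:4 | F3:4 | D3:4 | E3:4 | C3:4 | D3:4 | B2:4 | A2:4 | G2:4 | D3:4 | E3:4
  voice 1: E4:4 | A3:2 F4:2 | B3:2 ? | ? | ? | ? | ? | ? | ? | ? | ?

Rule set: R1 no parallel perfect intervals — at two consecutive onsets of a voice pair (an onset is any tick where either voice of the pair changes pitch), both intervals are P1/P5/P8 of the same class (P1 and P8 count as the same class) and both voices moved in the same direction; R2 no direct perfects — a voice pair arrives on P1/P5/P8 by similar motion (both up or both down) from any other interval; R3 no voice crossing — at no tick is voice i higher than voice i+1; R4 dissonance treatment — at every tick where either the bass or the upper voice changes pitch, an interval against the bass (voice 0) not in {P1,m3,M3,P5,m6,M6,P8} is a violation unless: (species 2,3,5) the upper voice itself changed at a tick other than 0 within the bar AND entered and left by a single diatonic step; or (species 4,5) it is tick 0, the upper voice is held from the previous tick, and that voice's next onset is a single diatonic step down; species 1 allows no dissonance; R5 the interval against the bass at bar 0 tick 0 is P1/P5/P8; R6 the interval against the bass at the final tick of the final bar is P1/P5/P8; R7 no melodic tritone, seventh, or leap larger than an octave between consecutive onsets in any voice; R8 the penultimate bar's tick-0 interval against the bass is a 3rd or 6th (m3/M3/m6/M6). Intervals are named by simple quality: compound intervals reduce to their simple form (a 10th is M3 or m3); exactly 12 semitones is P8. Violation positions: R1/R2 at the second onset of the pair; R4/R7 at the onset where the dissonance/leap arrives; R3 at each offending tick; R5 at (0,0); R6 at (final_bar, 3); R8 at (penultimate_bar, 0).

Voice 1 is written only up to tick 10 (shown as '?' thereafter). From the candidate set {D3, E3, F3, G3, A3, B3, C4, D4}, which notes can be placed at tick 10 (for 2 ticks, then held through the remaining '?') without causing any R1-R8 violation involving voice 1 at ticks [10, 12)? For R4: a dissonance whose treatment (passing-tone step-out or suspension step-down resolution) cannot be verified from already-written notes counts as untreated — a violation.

D3: legal
E3: violates R4
F3: violates R7
G3: violates R4
A3: legal
B3: legal
C4: violates R4
D4: legal

{A3, B3, D3, D4}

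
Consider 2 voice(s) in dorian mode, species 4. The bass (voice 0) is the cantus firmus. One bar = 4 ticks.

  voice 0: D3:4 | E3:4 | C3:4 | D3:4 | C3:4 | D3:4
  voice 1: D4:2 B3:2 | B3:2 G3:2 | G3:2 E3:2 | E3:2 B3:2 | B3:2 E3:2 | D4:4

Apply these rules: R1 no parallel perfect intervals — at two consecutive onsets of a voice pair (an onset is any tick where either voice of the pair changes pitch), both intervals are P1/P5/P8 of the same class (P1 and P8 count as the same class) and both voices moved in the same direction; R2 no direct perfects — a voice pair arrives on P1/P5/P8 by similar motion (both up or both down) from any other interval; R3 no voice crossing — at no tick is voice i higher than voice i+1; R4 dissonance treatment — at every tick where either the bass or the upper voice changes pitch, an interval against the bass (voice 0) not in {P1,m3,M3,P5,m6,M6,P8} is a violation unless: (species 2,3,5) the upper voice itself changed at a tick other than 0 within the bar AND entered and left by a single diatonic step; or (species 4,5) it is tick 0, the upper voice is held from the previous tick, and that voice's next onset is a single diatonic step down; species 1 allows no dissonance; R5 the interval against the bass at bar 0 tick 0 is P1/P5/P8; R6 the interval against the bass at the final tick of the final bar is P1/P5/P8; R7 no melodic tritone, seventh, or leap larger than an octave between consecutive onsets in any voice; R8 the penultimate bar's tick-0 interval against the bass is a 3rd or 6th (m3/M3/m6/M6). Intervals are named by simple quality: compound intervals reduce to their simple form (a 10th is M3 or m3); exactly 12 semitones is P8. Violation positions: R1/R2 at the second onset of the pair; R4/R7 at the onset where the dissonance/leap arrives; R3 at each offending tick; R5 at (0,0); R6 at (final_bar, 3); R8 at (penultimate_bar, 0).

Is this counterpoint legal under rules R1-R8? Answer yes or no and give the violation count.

No (5 violations)

bar 0: v0=D3 v1=D4 (P8)
bar 1: v0=E3 v1=B3 (P5)
bar 2: v0=C3 v1=G3 (P5)
bar 3: v0=D3 v1=E3 (M2)
bar 4: v0=C3 v1=B3 (M7)
bar 5: v0=D3 v1=D4 (P8)
  R4 @ bar3.0: D3/E3 M2 untreated
  R4 @ bar4.0: C3/B3 M7 untreated
  R8 @ bar4.0: penult M7 not 3rd/6th
  R2 @ bar5.0: C3/E3 M3 -> D3/D4 P8 similar
  R7 @ bar5.0: E3->D4 leap 10st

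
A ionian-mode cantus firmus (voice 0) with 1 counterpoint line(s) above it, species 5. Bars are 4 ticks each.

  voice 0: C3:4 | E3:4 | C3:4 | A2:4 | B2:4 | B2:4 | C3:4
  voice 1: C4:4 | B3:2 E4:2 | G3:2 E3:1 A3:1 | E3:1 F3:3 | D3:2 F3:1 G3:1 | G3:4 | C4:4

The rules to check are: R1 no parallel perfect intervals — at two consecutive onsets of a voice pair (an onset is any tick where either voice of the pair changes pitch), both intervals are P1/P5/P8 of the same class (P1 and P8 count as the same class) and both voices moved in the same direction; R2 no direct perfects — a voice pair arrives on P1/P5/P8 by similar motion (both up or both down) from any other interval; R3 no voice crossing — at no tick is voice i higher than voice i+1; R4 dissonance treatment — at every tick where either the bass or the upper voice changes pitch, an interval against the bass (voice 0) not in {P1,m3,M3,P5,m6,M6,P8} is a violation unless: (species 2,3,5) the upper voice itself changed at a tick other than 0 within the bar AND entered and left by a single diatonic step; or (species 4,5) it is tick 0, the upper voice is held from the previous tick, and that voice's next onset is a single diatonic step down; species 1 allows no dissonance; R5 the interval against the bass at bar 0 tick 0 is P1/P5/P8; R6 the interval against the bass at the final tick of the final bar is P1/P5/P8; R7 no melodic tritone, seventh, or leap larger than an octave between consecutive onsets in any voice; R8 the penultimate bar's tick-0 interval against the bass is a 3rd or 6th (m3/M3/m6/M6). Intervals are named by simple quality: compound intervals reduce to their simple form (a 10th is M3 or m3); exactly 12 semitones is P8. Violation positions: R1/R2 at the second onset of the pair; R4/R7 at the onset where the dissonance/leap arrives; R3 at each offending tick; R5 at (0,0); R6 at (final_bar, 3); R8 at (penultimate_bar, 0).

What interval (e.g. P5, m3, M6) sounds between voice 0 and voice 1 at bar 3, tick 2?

m6

voice 0=A2 voice 1=F3 -> m6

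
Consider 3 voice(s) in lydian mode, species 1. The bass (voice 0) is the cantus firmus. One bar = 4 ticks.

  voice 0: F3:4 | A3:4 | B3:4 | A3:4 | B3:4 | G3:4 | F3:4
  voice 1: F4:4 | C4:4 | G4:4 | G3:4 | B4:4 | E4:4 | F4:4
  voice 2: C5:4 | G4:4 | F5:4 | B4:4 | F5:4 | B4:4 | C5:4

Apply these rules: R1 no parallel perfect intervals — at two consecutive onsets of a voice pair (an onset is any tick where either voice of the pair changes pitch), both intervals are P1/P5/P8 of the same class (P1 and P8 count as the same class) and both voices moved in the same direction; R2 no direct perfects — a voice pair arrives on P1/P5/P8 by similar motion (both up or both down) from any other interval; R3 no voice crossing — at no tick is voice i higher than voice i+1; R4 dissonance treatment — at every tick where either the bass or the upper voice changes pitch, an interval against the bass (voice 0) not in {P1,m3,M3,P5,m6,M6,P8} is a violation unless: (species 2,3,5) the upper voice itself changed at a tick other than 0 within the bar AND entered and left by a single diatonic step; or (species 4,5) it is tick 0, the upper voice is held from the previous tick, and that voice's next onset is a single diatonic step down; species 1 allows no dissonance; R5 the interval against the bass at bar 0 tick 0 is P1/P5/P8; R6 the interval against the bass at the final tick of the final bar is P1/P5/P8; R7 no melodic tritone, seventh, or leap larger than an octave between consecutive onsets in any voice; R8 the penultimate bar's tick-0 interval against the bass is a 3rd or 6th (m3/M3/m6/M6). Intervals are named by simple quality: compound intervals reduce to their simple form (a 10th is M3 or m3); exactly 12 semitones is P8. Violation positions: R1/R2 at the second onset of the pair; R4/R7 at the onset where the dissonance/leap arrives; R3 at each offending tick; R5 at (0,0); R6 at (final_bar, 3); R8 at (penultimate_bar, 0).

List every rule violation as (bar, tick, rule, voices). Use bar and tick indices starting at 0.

(1, 0, R1, (1, 2))
(1, 0, R4, (0, 2))
(2, 0, R4, (0, 2))
(2, 0, R7, (2,))
(3, 0, R3, (0, 1))
(3, 0, R4, (0, 1))
(3, 0, R4, (0, 2))
(3, 0, R7, (2,))
(3, 1, R3, (0, 1))
(3, 2, R3, (0, 1))
(3, 3, R3, (0, 1))
(4, 0, R2, (0, 1))
(4, 0, R4, (0, 2))
(4, 0, R7, (1,))
(4, 0, R7, (2,))
(5, 0, R2, (1, 2))
(5, 0, R7, (2,))
(6, 0, R1, (1, 2))

bar 0: v0=F3 v1=F4 v2=C5 downbeat P5
bar 1: v0=A3 v1=C4 v2=G4 downbeat m7
bar 2: v0=B3 v1=G4 v2=F5 downbeat TT
bar 3: v0=A3 v1=G3 v2=B4 downbeat M2
bar 4: v0=B3 v1=B4 v2=F5 downbeat TT
bar 5: v0=G3 v1=E4 v2=B4 downbeat M3
bar 6: v0=F3 v1=F4 v2=C5 downbeat P5
  -> R1 @ bar 1 tick 0 v(1, 2): F4/C5 P5 -> C4/G4 P5 similar
  -> R4 @ bar 1 tick 0 v(0, 2): A3/G4 m7 untreated
  -> R4 @ bar 2 tick 0 v(0, 2): B3/F5 TT untreated
  -> R7 @ bar 2 tick 0 v(2,): G4->F5 leap 10st
  -> R3 @ bar 3 tick 0 v(0, 1): A3 above G3
  -> R4 @ bar 3 tick 0 v(0, 1): A3/G3 M2 untreated
  -> R4 @ bar 3 tick 0 v(0, 2): A3/B4 M2 untreated
  -> R7 @ bar 3 tick 0 v(2,): F5->B4 leap 6st
  -> R3 @ bar 3 tick 1 v(0, 1): A3 above G3
  -> R3 @ bar 3 tick 2 v(0, 1): A3 above G3
  -> R3 @ bar 3 tick 3 v(0, 1): A3 above G3
  -> R2 @ bar 4 tick 0 v(0, 1): A3/G3 M2 -> B3/B4 P8 similar
  -> R4 @ bar 4 tick 0 v(0, 2): B3/F5 TT untreated
  -> R7 @ bar 4 tick 0 v(1,): G3->B4 leap 16st
  -> R7 @ bar 4 tick 0 v(2,): B4->F5 leap 6st
  -> R2 @ bar 5 tick 0 v(1, 2): B4/F5 TT -> E4/B4 P5 similar
  -> R7 @ bar 5 tick 0 v(2,): F5->B4 leap 6st
  -> R1 @ bar 6 tick 0 v(1, 2): E4/B4 P5 -> F4/C5 P5 similar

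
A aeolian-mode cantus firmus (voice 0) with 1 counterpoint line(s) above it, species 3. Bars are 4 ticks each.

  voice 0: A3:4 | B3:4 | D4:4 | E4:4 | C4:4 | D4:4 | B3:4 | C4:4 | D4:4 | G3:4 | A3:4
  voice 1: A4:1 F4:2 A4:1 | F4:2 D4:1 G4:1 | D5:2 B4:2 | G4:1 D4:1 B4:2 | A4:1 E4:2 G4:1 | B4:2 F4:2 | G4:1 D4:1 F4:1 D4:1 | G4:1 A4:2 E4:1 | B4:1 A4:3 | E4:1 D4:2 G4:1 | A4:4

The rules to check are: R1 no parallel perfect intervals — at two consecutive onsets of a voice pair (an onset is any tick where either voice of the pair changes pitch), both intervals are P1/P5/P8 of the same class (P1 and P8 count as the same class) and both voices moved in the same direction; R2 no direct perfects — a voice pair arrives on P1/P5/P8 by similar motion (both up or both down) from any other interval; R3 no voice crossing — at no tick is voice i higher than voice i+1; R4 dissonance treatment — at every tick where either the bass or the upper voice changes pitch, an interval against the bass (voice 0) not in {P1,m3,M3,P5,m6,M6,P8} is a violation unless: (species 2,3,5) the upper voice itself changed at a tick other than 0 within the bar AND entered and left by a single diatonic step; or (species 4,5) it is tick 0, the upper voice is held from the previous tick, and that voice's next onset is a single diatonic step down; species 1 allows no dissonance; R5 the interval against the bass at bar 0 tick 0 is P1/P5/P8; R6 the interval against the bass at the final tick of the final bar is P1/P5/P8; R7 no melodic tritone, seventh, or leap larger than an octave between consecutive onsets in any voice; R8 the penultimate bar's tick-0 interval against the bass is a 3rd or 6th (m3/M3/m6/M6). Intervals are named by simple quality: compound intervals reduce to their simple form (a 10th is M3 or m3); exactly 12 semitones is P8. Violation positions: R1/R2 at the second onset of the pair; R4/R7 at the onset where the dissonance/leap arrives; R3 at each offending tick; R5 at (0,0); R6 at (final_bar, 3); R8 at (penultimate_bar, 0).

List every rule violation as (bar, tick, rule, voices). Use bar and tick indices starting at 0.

(1, 0, R4, (0, 1))
(2, 0, R2, (0, 1))
(3, 1, R3, (0, 1))
(3, 1, R4, (0, 1))
(5, 2, R7, (1,))
(6, 2, R4, (0, 1))
(7, 0, R2, (0, 1))
(10, 0, R1, (0, 1))

bar 0: v0=A3 v1=A4 downbeat P8
bar 1: v0=B3 v1=F4 downbeat TT
bar 2: v0=D4 v1=D5 downbeat P8
bar 3: v0=E4 v1=G4 downbeat m3
bar 4: v0=C4 v1=A4 downbeat M6
bar 5: v0=D4 v1=B4 downbeat M6
bar 6: v0=B3 v1=G4 downbeat m6
bar 7: v0=C4 v1=G4 downbeat P5
bar 8: v0=D4 v1=B4 downbeat M6
bar 9: v0=G3 v1=E4 downbeat M6
bar 10: v0=A3 v1=A4 downbeat P8
  -> R4 @ bar 1 tick 0 v(0, 1): B3/F4 TT untreated
  -> R2 @ bar 2 tick 0 v(0, 1): B3/G4 m6 -> D4/D5 P8 similar
  -> R3 @ bar 3 tick 1 v(0, 1): E4 above D4
  -> R4 @ bar 3 tick 1 v(0, 1): E4/D4 M2 untreated
  -> R7 @ bar 5 tick 2 v(1,): B4->F4 leap 6st
  -> R4 @ bar 6 tick 2 v(0, 1): B3/F4 TT untreated
  -> R2 @ bar 7 tick 0 v(0, 1): B3/D4 m3 -> C4/G4 P5 similar
  -> R1 @ bar 10 tick 0 v(0, 1): G3/G4 P8 -> A3/A4 P8 similar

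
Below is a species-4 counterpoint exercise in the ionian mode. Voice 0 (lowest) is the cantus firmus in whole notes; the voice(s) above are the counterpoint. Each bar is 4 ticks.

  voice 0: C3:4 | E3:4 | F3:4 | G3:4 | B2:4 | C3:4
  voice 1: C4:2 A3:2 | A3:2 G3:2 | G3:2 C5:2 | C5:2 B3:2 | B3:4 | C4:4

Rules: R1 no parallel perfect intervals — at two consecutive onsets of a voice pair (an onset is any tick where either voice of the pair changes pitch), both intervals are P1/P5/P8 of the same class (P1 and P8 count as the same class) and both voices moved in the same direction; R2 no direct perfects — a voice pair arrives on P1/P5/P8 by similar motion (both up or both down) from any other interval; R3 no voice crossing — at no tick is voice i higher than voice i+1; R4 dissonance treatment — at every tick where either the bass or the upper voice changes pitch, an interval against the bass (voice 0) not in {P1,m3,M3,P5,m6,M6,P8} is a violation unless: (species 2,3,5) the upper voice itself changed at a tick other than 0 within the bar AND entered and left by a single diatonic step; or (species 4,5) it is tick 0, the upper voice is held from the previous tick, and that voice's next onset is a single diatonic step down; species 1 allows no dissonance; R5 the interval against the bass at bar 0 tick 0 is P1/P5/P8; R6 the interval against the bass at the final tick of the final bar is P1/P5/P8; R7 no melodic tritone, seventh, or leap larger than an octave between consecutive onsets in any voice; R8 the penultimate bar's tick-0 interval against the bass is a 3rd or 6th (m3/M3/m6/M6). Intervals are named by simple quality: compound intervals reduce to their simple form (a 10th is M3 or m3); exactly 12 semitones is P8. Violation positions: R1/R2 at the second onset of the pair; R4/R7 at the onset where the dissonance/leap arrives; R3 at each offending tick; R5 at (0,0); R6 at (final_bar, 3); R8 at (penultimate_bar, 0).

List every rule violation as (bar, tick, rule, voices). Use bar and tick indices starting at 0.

bar 0: v0=C3 v1=C4 downbeat P8
bar 1: v0=E3 v1=A3 downbeat P4
bar 2: v0=F3 v1=G3 downbeat M2
bar 3: v0=G3 v1=C5 downbeat P4
bar 4: v0=B2 v1=B3 downbeat P8
bar 5: v0=C3 v1=C4 downbeat P8
  -> R4 @ bar 2 tick 0 v(0, 1): F3/G3 M2 untreated
  -> R7 @ bar 2 tick 2 v(1,): G3->C5 leap 17st
  -> R4 @ bar 3 tick 0 v(0, 1): G3/C5 P4 untreated
  -> R7 @ bar 3 tick 2 v(1,): C5->B3 leap 13st
  -> R8 @ bar 4 tick 0 v(0, 1): penult P8 not 3rd/6th
  -> R1 @ bar 5 tick 0 v(0, 1): B2/B3 P8 -> C3/C4 P8 similar

(2, 0, R4, (0, 1))
(2, 2, R7, (1,))
(3, 0, R4, (0, 1))
(3, 2, R7, (1,))
(4, 0, R8, (0, 1))
(5, 0, R1, (0, 1))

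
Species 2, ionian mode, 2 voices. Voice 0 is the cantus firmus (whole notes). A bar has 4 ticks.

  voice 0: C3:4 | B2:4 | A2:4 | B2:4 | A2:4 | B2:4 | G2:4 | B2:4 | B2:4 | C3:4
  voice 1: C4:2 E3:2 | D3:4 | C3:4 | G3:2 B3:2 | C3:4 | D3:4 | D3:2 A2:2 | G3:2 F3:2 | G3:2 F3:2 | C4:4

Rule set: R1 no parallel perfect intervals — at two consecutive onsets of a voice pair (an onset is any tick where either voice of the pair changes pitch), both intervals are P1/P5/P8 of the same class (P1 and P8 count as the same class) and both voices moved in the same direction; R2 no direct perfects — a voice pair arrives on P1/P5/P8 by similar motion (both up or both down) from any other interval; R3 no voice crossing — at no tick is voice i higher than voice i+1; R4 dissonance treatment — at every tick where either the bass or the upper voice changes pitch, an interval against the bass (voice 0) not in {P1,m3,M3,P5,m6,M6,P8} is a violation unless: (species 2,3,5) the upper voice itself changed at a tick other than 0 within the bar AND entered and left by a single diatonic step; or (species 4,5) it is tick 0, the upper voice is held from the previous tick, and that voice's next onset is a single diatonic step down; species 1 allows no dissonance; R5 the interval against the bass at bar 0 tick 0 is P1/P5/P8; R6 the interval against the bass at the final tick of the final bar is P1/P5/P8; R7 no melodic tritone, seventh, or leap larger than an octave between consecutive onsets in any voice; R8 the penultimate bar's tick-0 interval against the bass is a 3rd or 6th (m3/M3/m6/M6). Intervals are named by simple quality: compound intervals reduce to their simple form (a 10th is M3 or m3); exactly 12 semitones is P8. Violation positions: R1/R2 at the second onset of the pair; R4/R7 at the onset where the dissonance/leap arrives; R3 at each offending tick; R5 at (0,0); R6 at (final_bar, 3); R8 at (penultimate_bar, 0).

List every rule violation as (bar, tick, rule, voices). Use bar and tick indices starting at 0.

bar 0: v0=C3 v1=C4 downbeat P8
bar 1: v0=B2 v1=D3 downbeat m3
bar 2: v0=A2 v1=C3 downbeat m3
bar 3: v0=B2 v1=G3 downbeat m6
bar 4: v0=A2 v1=C3 downbeat m3
bar 5: v0=B2 v1=D3 downbeat m3
bar 6: v0=G2 v1=D3 downbeat P5
bar 7: v0=B2 v1=G3 downbeat m6
bar 8: v0=B2 v1=G3 downbeat m6
bar 9: v0=C3 v1=C4 downbeat P8
  -> R7 @ bar 4 tick 0 v(1,): B3->C3 leap 11st
  -> R4 @ bar 6 tick 2 v(0, 1): G2/A2 M2 untreated
  -> R7 @ bar 7 tick 0 v(1,): A2->G3 leap 10st
  -> R4 @ bar 8 tick 2 v(0, 1): B2/F3 TT untreated
  -> R2 @ bar 9 tick 0 v(0, 1): B2/F3 TT -> C3/C4 P8 similar

(4, 0, R7, (1,))
(6, 2, R4, (0, 1))
(7, 0, R7, (1,))
(8, 2, R4, (0, 1))
(9, 0, R2, (0, 1))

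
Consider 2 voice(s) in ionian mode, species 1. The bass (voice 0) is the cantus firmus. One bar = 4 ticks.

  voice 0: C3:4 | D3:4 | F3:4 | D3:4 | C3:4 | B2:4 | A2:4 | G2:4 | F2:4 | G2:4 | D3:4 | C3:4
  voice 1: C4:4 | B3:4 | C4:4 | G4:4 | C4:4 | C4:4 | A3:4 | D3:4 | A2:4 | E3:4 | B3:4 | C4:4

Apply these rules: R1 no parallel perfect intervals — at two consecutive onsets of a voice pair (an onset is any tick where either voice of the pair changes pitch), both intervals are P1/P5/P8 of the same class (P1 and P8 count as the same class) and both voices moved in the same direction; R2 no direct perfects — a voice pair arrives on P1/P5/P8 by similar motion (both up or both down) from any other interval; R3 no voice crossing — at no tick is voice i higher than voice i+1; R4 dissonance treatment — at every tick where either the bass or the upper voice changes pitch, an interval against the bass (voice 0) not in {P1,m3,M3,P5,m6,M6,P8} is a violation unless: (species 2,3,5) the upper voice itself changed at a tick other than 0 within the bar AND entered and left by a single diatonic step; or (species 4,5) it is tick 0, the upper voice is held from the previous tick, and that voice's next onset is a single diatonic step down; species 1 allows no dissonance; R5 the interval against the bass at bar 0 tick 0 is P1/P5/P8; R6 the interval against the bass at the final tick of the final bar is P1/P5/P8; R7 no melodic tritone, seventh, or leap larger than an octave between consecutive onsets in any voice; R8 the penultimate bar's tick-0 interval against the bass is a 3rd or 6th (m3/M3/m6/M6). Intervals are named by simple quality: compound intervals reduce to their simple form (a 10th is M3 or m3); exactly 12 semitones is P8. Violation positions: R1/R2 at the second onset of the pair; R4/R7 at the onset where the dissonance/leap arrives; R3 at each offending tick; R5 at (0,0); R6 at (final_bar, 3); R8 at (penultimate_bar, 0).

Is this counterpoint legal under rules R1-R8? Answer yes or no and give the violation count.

bar 0: v0=C3 v1=C4 (P8)
bar 1: v0=D3 v1=B3 (M6)
bar 2: v0=F3 v1=C4 (P5)
bar 3: v0=D3 v1=G4 (P4)
bar 4: v0=C3 v1=C4 (P8)
bar 5: v0=B2 v1=C4 (m2)
bar 6: v0=A2 v1=A3 (P8)
bar 7: v0=G2 v1=D3 (P5)
bar 8: v0=F2 v1=A2 (M3)
bar 9: v0=G2 v1=E3 (M6)
bar 10: v0=D3 v1=B3 (M6)
bar 11: v0=C3 v1=C4 (P8)
  R2 @ bar2.0: D3/B3 M6 -> F3/C4 P5 similar
  R4 @ bar3.0: D3/G4 P4 untreated
  R2 @ bar4.0: D3/G4 P4 -> C3/C4 P8 similar
  R4 @ bar5.0: B2/C4 m2 untreated
  R2 @ bar6.0: B2/C4 m2 -> A2/A3 P8 similar
  R2 @ bar7.0: A2/A3 P8 -> G2/D3 P5 similar

No (6 violations)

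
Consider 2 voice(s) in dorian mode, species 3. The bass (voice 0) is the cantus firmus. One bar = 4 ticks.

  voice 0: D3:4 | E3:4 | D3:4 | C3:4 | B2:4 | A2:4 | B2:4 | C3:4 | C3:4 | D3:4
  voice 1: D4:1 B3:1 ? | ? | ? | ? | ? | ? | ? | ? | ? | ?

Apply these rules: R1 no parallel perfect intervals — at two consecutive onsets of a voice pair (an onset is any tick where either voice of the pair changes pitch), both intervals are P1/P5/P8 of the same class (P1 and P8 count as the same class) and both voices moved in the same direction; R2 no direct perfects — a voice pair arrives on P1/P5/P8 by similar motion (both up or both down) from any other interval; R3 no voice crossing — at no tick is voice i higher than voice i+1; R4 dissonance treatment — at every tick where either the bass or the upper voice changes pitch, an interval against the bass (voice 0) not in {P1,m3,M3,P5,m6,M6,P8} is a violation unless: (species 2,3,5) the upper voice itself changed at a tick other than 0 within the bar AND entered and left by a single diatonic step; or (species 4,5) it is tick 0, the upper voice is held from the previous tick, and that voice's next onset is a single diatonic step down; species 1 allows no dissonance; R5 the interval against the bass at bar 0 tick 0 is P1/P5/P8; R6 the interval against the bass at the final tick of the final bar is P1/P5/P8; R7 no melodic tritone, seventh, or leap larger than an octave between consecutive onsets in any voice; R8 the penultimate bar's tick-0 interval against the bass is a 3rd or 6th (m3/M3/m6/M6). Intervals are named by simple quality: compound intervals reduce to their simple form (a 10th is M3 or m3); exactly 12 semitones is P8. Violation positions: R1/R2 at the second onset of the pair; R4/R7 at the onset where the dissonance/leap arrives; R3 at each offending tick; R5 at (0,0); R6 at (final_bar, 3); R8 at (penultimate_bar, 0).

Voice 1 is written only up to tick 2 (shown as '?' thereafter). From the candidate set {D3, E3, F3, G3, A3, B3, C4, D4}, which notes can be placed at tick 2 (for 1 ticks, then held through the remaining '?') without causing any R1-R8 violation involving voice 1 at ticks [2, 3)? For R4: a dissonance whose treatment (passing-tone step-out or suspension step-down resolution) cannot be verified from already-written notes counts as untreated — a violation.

{A3, B3, D3, D4}

D3: legal
E3: violates R4
F3: violates R7
G3: violates R4
A3: legal
B3: legal
C4: violates R4
D4: legal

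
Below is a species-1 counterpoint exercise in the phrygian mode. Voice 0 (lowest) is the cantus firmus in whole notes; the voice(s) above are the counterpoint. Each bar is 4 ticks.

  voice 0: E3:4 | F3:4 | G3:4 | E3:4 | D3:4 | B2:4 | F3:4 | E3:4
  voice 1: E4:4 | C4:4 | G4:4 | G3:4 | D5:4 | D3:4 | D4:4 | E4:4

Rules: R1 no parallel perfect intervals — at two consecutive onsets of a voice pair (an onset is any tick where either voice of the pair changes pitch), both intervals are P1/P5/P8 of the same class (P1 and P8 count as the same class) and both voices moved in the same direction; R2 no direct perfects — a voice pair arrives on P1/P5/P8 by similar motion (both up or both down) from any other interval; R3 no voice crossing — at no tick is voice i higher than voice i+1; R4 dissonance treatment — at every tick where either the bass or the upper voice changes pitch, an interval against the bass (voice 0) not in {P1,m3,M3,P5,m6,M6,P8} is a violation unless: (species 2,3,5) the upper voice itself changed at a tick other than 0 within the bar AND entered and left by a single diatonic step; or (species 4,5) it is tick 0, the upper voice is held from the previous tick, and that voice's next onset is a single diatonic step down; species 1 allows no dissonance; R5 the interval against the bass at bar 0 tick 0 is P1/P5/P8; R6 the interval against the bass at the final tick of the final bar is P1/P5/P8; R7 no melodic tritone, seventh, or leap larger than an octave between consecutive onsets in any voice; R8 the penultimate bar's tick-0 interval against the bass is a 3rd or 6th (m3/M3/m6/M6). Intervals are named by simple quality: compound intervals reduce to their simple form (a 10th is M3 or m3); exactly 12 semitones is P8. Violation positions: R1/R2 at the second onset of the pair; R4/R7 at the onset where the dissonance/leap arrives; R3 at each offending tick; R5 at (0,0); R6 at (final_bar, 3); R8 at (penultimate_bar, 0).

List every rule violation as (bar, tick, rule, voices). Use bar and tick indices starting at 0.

bar 0: v0=E3 v1=E4 downbeat P8
bar 1: v0=F3 v1=C4 downbeat P5
bar 2: v0=G3 v1=G4 downbeat P8
bar 3: v0=E3 v1=G3 downbeat m3
bar 4: v0=D3 v1=D5 downbeat P1
bar 5: v0=B2 v1=D3 downbeat m3
bar 6: v0=F3 v1=D4 downbeat M6
bar 7: v0=E3 v1=E4 downbeat P8
  -> R2 @ bar 2 tick 0 v(0, 1): F3/C4 P5 -> G3/G4 P8 similar
  -> R7 @ bar 4 tick 0 v(1,): G3->D5 leap 19st
  -> R7 @ bar 5 tick 0 v(1,): D5->D3 leap 24st
  -> R7 @ bar 6 tick 0 v(0,): B2->F3 leap 6st

(2, 0, R2, (0, 1))
(4, 0, R7, (1,))
(5, 0, R7, (1,))
(6, 0, R7, (0,))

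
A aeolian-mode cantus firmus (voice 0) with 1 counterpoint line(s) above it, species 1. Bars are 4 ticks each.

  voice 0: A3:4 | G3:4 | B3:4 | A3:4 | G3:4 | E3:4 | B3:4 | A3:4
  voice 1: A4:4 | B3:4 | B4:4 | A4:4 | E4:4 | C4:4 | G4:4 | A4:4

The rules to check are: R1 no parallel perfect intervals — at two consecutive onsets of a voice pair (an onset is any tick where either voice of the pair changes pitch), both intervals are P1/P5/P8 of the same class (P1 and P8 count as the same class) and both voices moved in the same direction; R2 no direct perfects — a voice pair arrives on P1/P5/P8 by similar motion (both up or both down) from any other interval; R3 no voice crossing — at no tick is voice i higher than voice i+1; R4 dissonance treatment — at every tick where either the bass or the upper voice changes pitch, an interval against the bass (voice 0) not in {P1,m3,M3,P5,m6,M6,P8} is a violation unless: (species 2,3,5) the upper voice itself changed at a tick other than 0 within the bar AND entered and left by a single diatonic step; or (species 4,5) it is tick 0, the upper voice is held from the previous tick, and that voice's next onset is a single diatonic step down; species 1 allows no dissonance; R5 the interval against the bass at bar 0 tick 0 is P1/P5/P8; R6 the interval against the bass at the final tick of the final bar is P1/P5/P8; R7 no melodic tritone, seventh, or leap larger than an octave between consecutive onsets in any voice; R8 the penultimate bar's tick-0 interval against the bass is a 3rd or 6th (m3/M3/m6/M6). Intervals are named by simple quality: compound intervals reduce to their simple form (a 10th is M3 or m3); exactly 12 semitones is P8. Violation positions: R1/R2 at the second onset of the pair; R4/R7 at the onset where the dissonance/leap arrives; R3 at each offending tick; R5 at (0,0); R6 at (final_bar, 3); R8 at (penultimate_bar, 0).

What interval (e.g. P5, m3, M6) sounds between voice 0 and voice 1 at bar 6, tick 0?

voice 0=B3 voice 1=G4 -> m6

m6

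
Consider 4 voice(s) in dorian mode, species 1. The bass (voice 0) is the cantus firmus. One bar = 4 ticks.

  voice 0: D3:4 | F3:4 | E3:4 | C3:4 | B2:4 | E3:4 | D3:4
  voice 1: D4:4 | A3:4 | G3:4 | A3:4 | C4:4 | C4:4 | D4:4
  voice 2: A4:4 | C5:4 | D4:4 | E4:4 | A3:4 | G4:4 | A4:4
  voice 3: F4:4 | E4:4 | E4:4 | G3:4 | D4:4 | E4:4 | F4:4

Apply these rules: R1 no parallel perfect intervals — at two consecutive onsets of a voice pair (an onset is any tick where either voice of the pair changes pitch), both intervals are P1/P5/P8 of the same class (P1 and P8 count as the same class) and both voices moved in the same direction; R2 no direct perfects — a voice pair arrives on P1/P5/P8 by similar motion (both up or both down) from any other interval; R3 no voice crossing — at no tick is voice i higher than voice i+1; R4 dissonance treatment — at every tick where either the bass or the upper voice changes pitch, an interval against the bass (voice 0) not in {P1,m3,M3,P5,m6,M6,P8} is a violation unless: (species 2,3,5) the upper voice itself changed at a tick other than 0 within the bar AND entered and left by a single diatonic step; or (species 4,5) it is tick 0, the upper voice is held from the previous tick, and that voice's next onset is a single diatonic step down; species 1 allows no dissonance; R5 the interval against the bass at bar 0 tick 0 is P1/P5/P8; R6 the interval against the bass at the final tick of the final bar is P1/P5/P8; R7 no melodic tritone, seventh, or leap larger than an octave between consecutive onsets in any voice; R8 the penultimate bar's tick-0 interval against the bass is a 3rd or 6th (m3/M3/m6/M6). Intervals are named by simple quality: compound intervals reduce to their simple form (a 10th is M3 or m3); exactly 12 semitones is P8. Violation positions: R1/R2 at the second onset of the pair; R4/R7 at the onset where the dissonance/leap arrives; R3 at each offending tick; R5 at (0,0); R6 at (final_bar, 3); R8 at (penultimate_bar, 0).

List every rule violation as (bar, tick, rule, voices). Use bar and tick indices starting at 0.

(0, 0, R3, (2, 3))
(0, 0, R5, (0, 3))
(0, 1, R3, (2, 3))
(0, 2, R3, (2, 3))
(0, 3, R3, (2, 3))
(1, 0, R1, (0, 2))
(1, 0, R2, (1, 3))
(1, 0, R3, (2, 3))
(1, 0, R4, (0, 3))
(1, 1, R3, (2, 3))
(1, 2, R3, (2, 3))
(1, 3, R3, (2, 3))
(2, 0, R2, (1, 2))
(2, 0, R4, (0, 2))
(2, 0, R7, (2,))
(3, 0, R1, (1, 2))
(3, 0, R2, (0, 3))
(3, 0, R3, (2, 3))
(3, 1, R3, (2, 3))
(3, 2, R3, (2, 3))
(3, 3, R3, (2, 3))
(4, 0, R3, (1, 2))
(4, 0, R4, (0, 1))
(4, 0, R4, (0, 2))
(4, 1, R3, (1, 2))
(4, 2, R3, (1, 2))
(4, 3, R3, (1, 2))
(5, 0, R2, (0, 3))
(5, 0, R3, (2, 3))
(5, 0, R7, (2,))
(5, 0, R8, (0, 3))
(5, 1, R3, (2, 3))
(5, 2, R3, (2, 3))
(5, 3, R3, (2, 3))
(6, 0, R1, (1, 2))
(6, 0, R3, (2, 3))
(6, 1, R3, (2, 3))
(6, 2, R3, (2, 3))
(6, 3, R3, (2, 3))
(6, 3, R6, (0, 3))

bar 0: v0=D3 v1=D4 v2=A4 v3=F4 downbeat m3
bar 1: v0=F3 v1=A3 v2=C5 v3=E4 downbeat M7
bar 2: v0=E3 v1=G3 v2=D4 v3=E4 downbeat P8
bar 3: v0=C3 v1=A3 v2=E4 v3=G3 downbeat P5
bar 4: v0=B2 v1=C4 v2=A3 v3=D4 downbeat m3
bar 5: v0=E3 v1=C4 v2=G4 v3=E4 downbeat P8
bar 6: v0=D3 v1=D4 v2=A4 v3=F4 downbeat m3
  -> R3 @ bar 0 tick 0 v(2, 3): A4 above F4
  -> R5 @ bar 0 tick 0 v(0, 3): opens on m3
  -> R3 @ bar 0 tick 1 v(2, 3): A4 above F4
  -> R3 @ bar 0 tick 2 v(2, 3): A4 above F4
  -> R3 @ bar 0 tick 3 v(2, 3): A4 above F4
  -> R1 @ bar 1 tick 0 v(0, 2): D3/A4 P5 -> F3/C5 P5 similar
  -> R2 @ bar 1 tick 0 v(1, 3): D4/F4 m3 -> A3/E4 P5 similar
  -> R3 @ bar 1 tick 0 v(2, 3): C5 above E4
  -> R4 @ bar 1 tick 0 v(0, 3): F3/E4 M7 untreated
  -> R3 @ bar 1 tick 1 v(2, 3): C5 above E4
  -> R3 @ bar 1 tick 2 v(2, 3): C5 above E4
  -> R3 @ bar 1 tick 3 v(2, 3): C5 above E4
  -> R2 @ bar 2 tick 0 v(1, 2): A3/C5 m3 -> G3/D4 P5 similar
  -> R4 @ bar 2 tick 0 v(0, 2): E3/D4 m7 untreated
  -> R7 @ bar 2 tick 0 v(2,): C5->D4 leap 10st
  -> R1 @ bar 3 tick 0 v(1, 2): G3/D4 P5 -> A3/E4 P5 similar
  -> R2 @ bar 3 tick 0 v(0, 3): E3/E4 P8 -> C3/G3 P5 similar
  -> R3 @ bar 3 tick 0 v(2, 3): E4 above G3
  -> R3 @ bar 3 tick 1 v(2, 3): E4 above G3
  -> R3 @ bar 3 tick 2 v(2, 3): E4 above G3
  -> R3 @ bar 3 tick 3 v(2, 3): E4 above G3
  -> R3 @ bar 4 tick 0 v(1, 2): C4 above A3
  -> R4 @ bar 4 tick 0 v(0, 1): B2/C4 m2 untreated
  -> R4 @ bar 4 tick 0 v(0, 2): B2/A3 m7 untreated
  -> R3 @ bar 4 tick 1 v(1, 2): C4 above A3
  -> R3 @ bar 4 tick 2 v(1, 2): C4 above A3
  -> R3 @ bar 4 tick 3 v(1, 2): C4 above A3
  -> R2 @ bar 5 tick 0 v(0, 3): B2/D4 m3 -> E3/E4 P8 similar
  -> R3 @ bar 5 tick 0 v(2, 3): G4 above E4
  -> R7 @ bar 5 tick 0 v(2,): A3->G4 leap 10st
  -> R8 @ bar 5 tick 0 v(0, 3): penult P8 not 3rd/6th
  -> R3 @ bar 5 tick 1 v(2, 3): G4 above E4
  -> R3 @ bar 5 tick 2 v(2, 3): G4 above E4
  -> R3 @ bar 5 tick 3 v(2, 3): G4 above E4
  -> R1 @ bar 6 tick 0 v(1, 2): C4/G4 P5 -> D4/A4 P5 similar
  -> R3 @ bar 6 tick 0 v(2, 3): A4 above F4
  -> R3 @ bar 6 tick 1 v(2, 3): A4 above F4
  -> R3 @ bar 6 tick 2 v(2, 3): A4 above F4
  -> R3 @ bar 6 tick 3 v(2, 3): A4 above F4
  -> R6 @ bar 6 tick 3 v(0, 3): closes on m3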